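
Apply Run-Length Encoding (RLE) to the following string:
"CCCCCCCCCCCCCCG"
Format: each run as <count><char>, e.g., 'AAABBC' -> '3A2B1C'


Scanning runs left to right:
  i=0: run of 'C' x 14 -> '14C'
  i=14: run of 'G' x 1 -> '1G'

RLE = 14C1G


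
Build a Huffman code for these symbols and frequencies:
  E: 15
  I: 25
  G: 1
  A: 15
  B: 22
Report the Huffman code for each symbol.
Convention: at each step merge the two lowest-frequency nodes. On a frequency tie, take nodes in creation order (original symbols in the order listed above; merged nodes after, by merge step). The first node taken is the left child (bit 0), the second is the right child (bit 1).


Huffman tree construction:
Step 1: Merge G(1) + E(15) = 16
Step 2: Merge A(15) + (G+E)(16) = 31
Step 3: Merge B(22) + I(25) = 47
Step 4: Merge (A+(G+E))(31) + (B+I)(47) = 78
Read each symbol's code off the tree from the root (left child = 0, right child = 1).

Codes:
  E: 011 (length 3)
  I: 11 (length 2)
  G: 010 (length 3)
  A: 00 (length 2)
  B: 10 (length 2)
Average code length: 172/78 = 2.2051 bits/symbol


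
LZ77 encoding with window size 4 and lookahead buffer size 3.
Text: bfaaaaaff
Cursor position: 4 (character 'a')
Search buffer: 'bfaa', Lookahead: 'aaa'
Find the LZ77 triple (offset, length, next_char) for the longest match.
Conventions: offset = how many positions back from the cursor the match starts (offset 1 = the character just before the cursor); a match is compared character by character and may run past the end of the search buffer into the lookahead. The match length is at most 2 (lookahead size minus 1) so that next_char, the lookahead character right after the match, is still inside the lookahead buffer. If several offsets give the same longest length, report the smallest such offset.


Try each offset into the search buffer:
  offset=1 (pos 3, char 'a'): match length 2
  offset=2 (pos 2, char 'a'): match length 2
  offset=3 (pos 1, char 'f'): match length 0
  offset=4 (pos 0, char 'b'): match length 0
Longest match has length 2, found at offsets 1, 2; take the smallest, offset 1.
next_char = character at position 4 + 2 = 6 -> 'a'

Best match: offset=1, length=2 (matching 'aa' starting at position 3)
LZ77 triple: (1, 2, 'a')


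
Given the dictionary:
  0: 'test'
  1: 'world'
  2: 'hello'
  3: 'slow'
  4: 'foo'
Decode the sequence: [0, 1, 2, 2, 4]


Look up each index in the dictionary:
  0 -> 'test'
  1 -> 'world'
  2 -> 'hello'
  2 -> 'hello'
  4 -> 'foo'

Decoded: "test world hello hello foo"


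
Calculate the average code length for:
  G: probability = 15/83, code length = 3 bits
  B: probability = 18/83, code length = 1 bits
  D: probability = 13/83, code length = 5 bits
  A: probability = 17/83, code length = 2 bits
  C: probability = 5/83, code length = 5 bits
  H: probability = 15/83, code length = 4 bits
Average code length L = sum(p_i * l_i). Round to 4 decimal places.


Weighted contributions p_i * l_i:
  G: (15/83) * 3 = 45/83
  B: (18/83) * 1 = 18/83
  D: (13/83) * 5 = 65/83
  A: (17/83) * 2 = 34/83
  C: (5/83) * 5 = 25/83
  H: (15/83) * 4 = 60/83
Sum = (45 + 18 + 65 + 34 + 25 + 60)/83 = 247/83

L = 247/83 = 2.9759 bits/symbol


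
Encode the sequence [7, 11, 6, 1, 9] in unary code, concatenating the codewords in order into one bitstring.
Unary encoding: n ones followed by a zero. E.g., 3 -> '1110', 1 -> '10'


Encode each number as n ones followed by a terminating 0:
  7 -> 11111110 (8 bits)
  11 -> 111111111110 (12 bits)
  6 -> 1111110 (7 bits)
  1 -> 10 (2 bits)
  9 -> 1111111110 (10 bits)
Total length = 8 + 12 + 7 + 2 + 10 = 39 bits.

Unary([7, 11, 6, 1, 9]) = 111111101111111111101111110101111111110 (39 bits)


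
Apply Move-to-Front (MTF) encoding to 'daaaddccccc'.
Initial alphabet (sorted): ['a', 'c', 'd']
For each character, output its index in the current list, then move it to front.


MTF encoding:
'd': index 2 in ['a', 'c', 'd'] -> ['d', 'a', 'c']
'a': index 1 in ['d', 'a', 'c'] -> ['a', 'd', 'c']
'a': index 0 in ['a', 'd', 'c'] -> ['a', 'd', 'c']
'a': index 0 in ['a', 'd', 'c'] -> ['a', 'd', 'c']
'd': index 1 in ['a', 'd', 'c'] -> ['d', 'a', 'c']
'd': index 0 in ['d', 'a', 'c'] -> ['d', 'a', 'c']
'c': index 2 in ['d', 'a', 'c'] -> ['c', 'd', 'a']
'c': index 0 in ['c', 'd', 'a'] -> ['c', 'd', 'a']
'c': index 0 in ['c', 'd', 'a'] -> ['c', 'd', 'a']
'c': index 0 in ['c', 'd', 'a'] -> ['c', 'd', 'a']
'c': index 0 in ['c', 'd', 'a'] -> ['c', 'd', 'a']


Output: [2, 1, 0, 0, 1, 0, 2, 0, 0, 0, 0]


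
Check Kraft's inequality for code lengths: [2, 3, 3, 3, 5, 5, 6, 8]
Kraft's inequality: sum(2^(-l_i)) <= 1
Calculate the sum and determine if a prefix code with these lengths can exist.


Sum = 2^(-2) + 2^(-3) + 2^(-3) + 2^(-3) + 2^(-5) + 2^(-5) + 2^(-6) + 2^(-8)
    = 0.25 + 0.125 + 0.125 + 0.125 + 0.03125 + 0.03125 + 0.015625 + 0.00390625
    = 181/256 = 0.70703125
Since 0.70703125 <= 1, Kraft's inequality IS satisfied.
A prefix code with these lengths CAN exist.

Kraft sum = 0.70703125. Satisfied.


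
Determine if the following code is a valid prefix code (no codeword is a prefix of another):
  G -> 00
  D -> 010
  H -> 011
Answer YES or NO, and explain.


Checking each pair (does one codeword prefix another?):
  G='00' vs D='010': no prefix
  G='00' vs H='011': no prefix
  D='010' vs G='00': no prefix
  D='010' vs H='011': no prefix
  H='011' vs G='00': no prefix
  H='011' vs D='010': no prefix
No violation found over all pairs.

YES -- this is a valid prefix code. No codeword is a prefix of any other codeword.


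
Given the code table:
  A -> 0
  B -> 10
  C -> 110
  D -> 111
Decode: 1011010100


Decoding:
10 -> B
110 -> C
10 -> B
10 -> B
0 -> A


Result: BCBBA


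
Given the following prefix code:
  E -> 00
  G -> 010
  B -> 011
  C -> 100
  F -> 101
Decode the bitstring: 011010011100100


Decoding step by step:
Bits 011 -> B
Bits 010 -> G
Bits 011 -> B
Bits 100 -> C
Bits 100 -> C


Decoded message: BGBCC


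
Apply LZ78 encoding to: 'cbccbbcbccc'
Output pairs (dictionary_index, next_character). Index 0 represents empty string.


LZ78 encoding steps:
Dictionary: {0: ''}
Step 1: w='' (idx 0), next='c' -> output (0, 'c'), add 'c' as idx 1
Step 2: w='' (idx 0), next='b' -> output (0, 'b'), add 'b' as idx 2
Step 3: w='c' (idx 1), next='c' -> output (1, 'c'), add 'cc' as idx 3
Step 4: w='b' (idx 2), next='b' -> output (2, 'b'), add 'bb' as idx 4
Step 5: w='c' (idx 1), next='b' -> output (1, 'b'), add 'cb' as idx 5
Step 6: w='cc' (idx 3), next='c' -> output (3, 'c'), add 'ccc' as idx 6


Encoded: [(0, 'c'), (0, 'b'), (1, 'c'), (2, 'b'), (1, 'b'), (3, 'c')]


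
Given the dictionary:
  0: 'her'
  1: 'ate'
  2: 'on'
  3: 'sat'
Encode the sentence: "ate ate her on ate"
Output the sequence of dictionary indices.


Look up each word in the dictionary:
  'ate' -> 1
  'ate' -> 1
  'her' -> 0
  'on' -> 2
  'ate' -> 1

Encoded: [1, 1, 0, 2, 1]


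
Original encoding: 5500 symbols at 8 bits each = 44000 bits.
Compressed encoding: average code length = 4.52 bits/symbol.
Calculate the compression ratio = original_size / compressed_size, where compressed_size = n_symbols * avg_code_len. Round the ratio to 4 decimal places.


original_size = n_symbols * orig_bits = 5500 * 8 = 44000 bits
compressed_size = n_symbols * avg_code_len = 5500 * 4.52 = 24860.0 bits
ratio = original_size / compressed_size = 44000 / 24860.0 = 1.7699

Compression ratio = 1.7699


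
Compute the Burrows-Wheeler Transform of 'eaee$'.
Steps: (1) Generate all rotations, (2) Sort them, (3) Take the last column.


Rotations (sorted):
  0: $eaee -> last char: e
  1: aee$e -> last char: e
  2: e$eae -> last char: e
  3: eaee$ -> last char: $
  4: ee$ea -> last char: a


BWT = eee$a


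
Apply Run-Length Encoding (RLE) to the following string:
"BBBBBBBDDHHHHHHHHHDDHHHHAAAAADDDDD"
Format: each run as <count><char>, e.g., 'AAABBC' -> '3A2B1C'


Scanning runs left to right:
  i=0: run of 'B' x 7 -> '7B'
  i=7: run of 'D' x 2 -> '2D'
  i=9: run of 'H' x 9 -> '9H'
  i=18: run of 'D' x 2 -> '2D'
  i=20: run of 'H' x 4 -> '4H'
  i=24: run of 'A' x 5 -> '5A'
  i=29: run of 'D' x 5 -> '5D'

RLE = 7B2D9H2D4H5A5D


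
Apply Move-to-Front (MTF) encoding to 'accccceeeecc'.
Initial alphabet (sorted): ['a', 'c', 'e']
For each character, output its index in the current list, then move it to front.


MTF encoding:
'a': index 0 in ['a', 'c', 'e'] -> ['a', 'c', 'e']
'c': index 1 in ['a', 'c', 'e'] -> ['c', 'a', 'e']
'c': index 0 in ['c', 'a', 'e'] -> ['c', 'a', 'e']
'c': index 0 in ['c', 'a', 'e'] -> ['c', 'a', 'e']
'c': index 0 in ['c', 'a', 'e'] -> ['c', 'a', 'e']
'c': index 0 in ['c', 'a', 'e'] -> ['c', 'a', 'e']
'e': index 2 in ['c', 'a', 'e'] -> ['e', 'c', 'a']
'e': index 0 in ['e', 'c', 'a'] -> ['e', 'c', 'a']
'e': index 0 in ['e', 'c', 'a'] -> ['e', 'c', 'a']
'e': index 0 in ['e', 'c', 'a'] -> ['e', 'c', 'a']
'c': index 1 in ['e', 'c', 'a'] -> ['c', 'e', 'a']
'c': index 0 in ['c', 'e', 'a'] -> ['c', 'e', 'a']


Output: [0, 1, 0, 0, 0, 0, 2, 0, 0, 0, 1, 0]


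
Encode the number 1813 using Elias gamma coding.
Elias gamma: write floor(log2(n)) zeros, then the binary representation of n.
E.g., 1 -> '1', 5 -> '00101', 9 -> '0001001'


num_bits = floor(log2(1813)) + 1 = 11
leading_zeros = num_bits - 1 = 10
binary(1813) = 11100010101

Elias gamma(1813) = '0000000000' + '11100010101' = 000000000011100010101 (21 bits)


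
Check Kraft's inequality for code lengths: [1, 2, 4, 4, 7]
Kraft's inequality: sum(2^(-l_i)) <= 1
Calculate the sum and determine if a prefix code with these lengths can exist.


Sum = 2^(-1) + 2^(-2) + 2^(-4) + 2^(-4) + 2^(-7)
    = 0.5 + 0.25 + 0.0625 + 0.0625 + 0.0078125
    = 113/128 = 0.8828125
Since 0.8828125 <= 1, Kraft's inequality IS satisfied.
A prefix code with these lengths CAN exist.

Kraft sum = 0.8828125. Satisfied.


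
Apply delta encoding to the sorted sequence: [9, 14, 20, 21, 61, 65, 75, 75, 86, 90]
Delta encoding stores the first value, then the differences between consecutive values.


First value: 9
Deltas:
  14 - 9 = 5
  20 - 14 = 6
  21 - 20 = 1
  61 - 21 = 40
  65 - 61 = 4
  75 - 65 = 10
  75 - 75 = 0
  86 - 75 = 11
  90 - 86 = 4


Delta encoded: [9, 5, 6, 1, 40, 4, 10, 0, 11, 4]


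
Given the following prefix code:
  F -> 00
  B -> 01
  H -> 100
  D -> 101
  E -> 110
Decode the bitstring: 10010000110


Decoding step by step:
Bits 100 -> H
Bits 100 -> H
Bits 00 -> F
Bits 110 -> E


Decoded message: HHFE


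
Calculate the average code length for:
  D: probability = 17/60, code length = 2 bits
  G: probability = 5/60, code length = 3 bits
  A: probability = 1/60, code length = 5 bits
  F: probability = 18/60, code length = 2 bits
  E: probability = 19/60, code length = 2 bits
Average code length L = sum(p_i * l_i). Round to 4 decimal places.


Weighted contributions p_i * l_i:
  D: (17/60) * 2 = 34/60
  G: (5/60) * 3 = 15/60
  A: (1/60) * 5 = 5/60
  F: (18/60) * 2 = 36/60
  E: (19/60) * 2 = 38/60
Sum = (34 + 15 + 5 + 36 + 38)/60 = 128/60

L = 128/60 = 2.1333 bits/symbol


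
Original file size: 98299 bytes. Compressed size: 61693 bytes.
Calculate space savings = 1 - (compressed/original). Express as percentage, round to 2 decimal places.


ratio = compressed/original = 61693/98299 = 0.627606
savings = 1 - ratio = 1 - 0.627606 = 0.372394
as a percentage: 0.372394 * 100 = 37.24%

Space savings = 1 - 61693/98299 = 37.24%


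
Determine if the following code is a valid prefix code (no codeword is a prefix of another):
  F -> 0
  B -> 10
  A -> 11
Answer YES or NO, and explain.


Checking each pair (does one codeword prefix another?):
  F='0' vs B='10': no prefix
  F='0' vs A='11': no prefix
  B='10' vs F='0': no prefix
  B='10' vs A='11': no prefix
  A='11' vs F='0': no prefix
  A='11' vs B='10': no prefix
No violation found over all pairs.

YES -- this is a valid prefix code. No codeword is a prefix of any other codeword.


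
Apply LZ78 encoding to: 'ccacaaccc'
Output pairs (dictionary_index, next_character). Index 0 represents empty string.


LZ78 encoding steps:
Dictionary: {0: ''}
Step 1: w='' (idx 0), next='c' -> output (0, 'c'), add 'c' as idx 1
Step 2: w='c' (idx 1), next='a' -> output (1, 'a'), add 'ca' as idx 2
Step 3: w='ca' (idx 2), next='a' -> output (2, 'a'), add 'caa' as idx 3
Step 4: w='c' (idx 1), next='c' -> output (1, 'c'), add 'cc' as idx 4
Step 5: w='c' (idx 1), end of input -> output (1, '')


Encoded: [(0, 'c'), (1, 'a'), (2, 'a'), (1, 'c'), (1, '')]


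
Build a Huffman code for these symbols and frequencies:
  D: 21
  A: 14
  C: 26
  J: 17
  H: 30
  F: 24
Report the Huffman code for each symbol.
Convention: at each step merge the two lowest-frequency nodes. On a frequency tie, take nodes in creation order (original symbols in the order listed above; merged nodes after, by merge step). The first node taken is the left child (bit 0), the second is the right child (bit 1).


Huffman tree construction:
Step 1: Merge A(14) + J(17) = 31
Step 2: Merge D(21) + F(24) = 45
Step 3: Merge C(26) + H(30) = 56
Step 4: Merge (A+J)(31) + (D+F)(45) = 76
Step 5: Merge (C+H)(56) + ((A+J)+(D+F))(76) = 132
Read each symbol's code off the tree from the root (left child = 0, right child = 1).

Codes:
  D: 110 (length 3)
  A: 100 (length 3)
  C: 00 (length 2)
  J: 101 (length 3)
  H: 01 (length 2)
  F: 111 (length 3)
Average code length: 340/132 = 2.5758 bits/symbol


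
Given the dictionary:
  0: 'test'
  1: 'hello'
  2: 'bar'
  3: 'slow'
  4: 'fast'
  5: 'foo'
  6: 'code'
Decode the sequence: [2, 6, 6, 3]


Look up each index in the dictionary:
  2 -> 'bar'
  6 -> 'code'
  6 -> 'code'
  3 -> 'slow'

Decoded: "bar code code slow"


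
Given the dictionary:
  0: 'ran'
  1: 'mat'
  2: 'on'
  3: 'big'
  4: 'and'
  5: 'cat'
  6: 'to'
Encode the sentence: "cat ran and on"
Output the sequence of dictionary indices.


Look up each word in the dictionary:
  'cat' -> 5
  'ran' -> 0
  'and' -> 4
  'on' -> 2

Encoded: [5, 0, 4, 2]


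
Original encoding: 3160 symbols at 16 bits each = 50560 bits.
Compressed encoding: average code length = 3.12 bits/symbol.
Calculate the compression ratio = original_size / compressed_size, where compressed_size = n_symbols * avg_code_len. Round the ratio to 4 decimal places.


original_size = n_symbols * orig_bits = 3160 * 16 = 50560 bits
compressed_size = n_symbols * avg_code_len = 3160 * 3.12 = 9859.2 bits
ratio = original_size / compressed_size = 50560 / 9859.2 = 5.1282

Compression ratio = 5.1282


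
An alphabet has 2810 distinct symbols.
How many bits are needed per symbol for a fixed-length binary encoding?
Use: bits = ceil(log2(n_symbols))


log2(2810) = 11.4564
Bracket: 2^11 = 2048 < 2810 <= 2^12 = 4096
So ceil(log2(2810)) = 12

bits = ceil(log2(2810)) = ceil(11.4564) = 12 bits


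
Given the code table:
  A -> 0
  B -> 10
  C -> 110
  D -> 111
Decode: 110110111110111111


Decoding:
110 -> C
110 -> C
111 -> D
110 -> C
111 -> D
111 -> D


Result: CCDCDD


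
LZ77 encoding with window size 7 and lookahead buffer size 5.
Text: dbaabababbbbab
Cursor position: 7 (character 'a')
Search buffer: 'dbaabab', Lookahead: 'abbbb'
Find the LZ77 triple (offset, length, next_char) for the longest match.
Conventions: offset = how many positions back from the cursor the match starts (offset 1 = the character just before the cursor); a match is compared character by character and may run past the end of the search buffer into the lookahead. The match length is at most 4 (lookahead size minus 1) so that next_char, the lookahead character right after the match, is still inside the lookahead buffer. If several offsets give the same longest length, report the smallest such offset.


Try each offset into the search buffer:
  offset=1 (pos 6, char 'b'): match length 0
  offset=2 (pos 5, char 'a'): match length 2
  offset=3 (pos 4, char 'b'): match length 0
  offset=4 (pos 3, char 'a'): match length 2
  offset=5 (pos 2, char 'a'): match length 1
  offset=6 (pos 1, char 'b'): match length 0
  offset=7 (pos 0, char 'd'): match length 0
Longest match has length 2, found at offsets 2, 4; take the smallest, offset 2.
next_char = character at position 7 + 2 = 9 -> 'b'

Best match: offset=2, length=2 (matching 'ab' starting at position 5)
LZ77 triple: (2, 2, 'b')


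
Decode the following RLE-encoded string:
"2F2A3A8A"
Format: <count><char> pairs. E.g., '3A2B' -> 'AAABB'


Expanding each <count><char> pair:
  2F -> 'FF'
  2A -> 'AA'
  3A -> 'AAA'
  8A -> 'AAAAAAAA'

Decoded = FFAAAAAAAAAAAAA


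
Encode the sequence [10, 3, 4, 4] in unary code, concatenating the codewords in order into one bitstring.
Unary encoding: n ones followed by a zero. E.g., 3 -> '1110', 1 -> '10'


Encode each number as n ones followed by a terminating 0:
  10 -> 11111111110 (11 bits)
  3 -> 1110 (4 bits)
  4 -> 11110 (5 bits)
  4 -> 11110 (5 bits)
Total length = 11 + 4 + 5 + 5 = 25 bits.

Unary([10, 3, 4, 4]) = 1111111111011101111011110 (25 bits)


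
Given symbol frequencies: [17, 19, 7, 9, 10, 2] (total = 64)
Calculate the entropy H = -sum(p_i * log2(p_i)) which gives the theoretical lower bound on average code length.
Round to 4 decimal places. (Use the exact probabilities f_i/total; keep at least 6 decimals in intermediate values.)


Per-symbol terms -p_i * log2(p_i) with p_i = f_i/64:
  p = 17/64 = 0.265625: log2(p) = -1.912537, -p*log2(p) = 0.508018
  p = 19/64 = 0.296875: log2(p) = -1.752072, -p*log2(p) = 0.520147
  p = 7/64 = 0.109375: log2(p) = -3.192645, -p*log2(p) = 0.349196
  p = 9/64 = 0.140625: log2(p) = -2.830075, -p*log2(p) = 0.397979
  p = 10/64 = 0.156250: log2(p) = -2.678072, -p*log2(p) = 0.418449
  p = 2/64 = 0.031250: log2(p) = -5.000000, -p*log2(p) = 0.156250
H = 0.508018 + 0.520147 + 0.349196 + 0.397979 + 0.418449 + 0.156250 = 2.350039

H = 2.35 bits/symbol


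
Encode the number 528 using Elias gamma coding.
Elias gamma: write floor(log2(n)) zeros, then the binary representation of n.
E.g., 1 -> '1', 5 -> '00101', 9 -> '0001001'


num_bits = floor(log2(528)) + 1 = 10
leading_zeros = num_bits - 1 = 9
binary(528) = 1000010000

Elias gamma(528) = '000000000' + '1000010000' = 0000000001000010000 (19 bits)


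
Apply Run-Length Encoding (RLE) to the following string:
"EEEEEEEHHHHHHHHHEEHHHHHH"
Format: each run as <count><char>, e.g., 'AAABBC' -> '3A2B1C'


Scanning runs left to right:
  i=0: run of 'E' x 7 -> '7E'
  i=7: run of 'H' x 9 -> '9H'
  i=16: run of 'E' x 2 -> '2E'
  i=18: run of 'H' x 6 -> '6H'

RLE = 7E9H2E6H


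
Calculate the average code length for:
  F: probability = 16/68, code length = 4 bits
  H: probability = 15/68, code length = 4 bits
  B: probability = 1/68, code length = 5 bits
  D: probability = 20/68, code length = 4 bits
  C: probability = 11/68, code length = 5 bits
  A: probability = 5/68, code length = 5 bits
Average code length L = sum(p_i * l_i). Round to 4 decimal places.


Weighted contributions p_i * l_i:
  F: (16/68) * 4 = 64/68
  H: (15/68) * 4 = 60/68
  B: (1/68) * 5 = 5/68
  D: (20/68) * 4 = 80/68
  C: (11/68) * 5 = 55/68
  A: (5/68) * 5 = 25/68
Sum = (64 + 60 + 5 + 80 + 55 + 25)/68 = 289/68

L = 289/68 = 4.2500 bits/symbol


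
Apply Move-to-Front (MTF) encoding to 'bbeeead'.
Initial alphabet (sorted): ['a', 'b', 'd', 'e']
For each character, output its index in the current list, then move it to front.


MTF encoding:
'b': index 1 in ['a', 'b', 'd', 'e'] -> ['b', 'a', 'd', 'e']
'b': index 0 in ['b', 'a', 'd', 'e'] -> ['b', 'a', 'd', 'e']
'e': index 3 in ['b', 'a', 'd', 'e'] -> ['e', 'b', 'a', 'd']
'e': index 0 in ['e', 'b', 'a', 'd'] -> ['e', 'b', 'a', 'd']
'e': index 0 in ['e', 'b', 'a', 'd'] -> ['e', 'b', 'a', 'd']
'a': index 2 in ['e', 'b', 'a', 'd'] -> ['a', 'e', 'b', 'd']
'd': index 3 in ['a', 'e', 'b', 'd'] -> ['d', 'a', 'e', 'b']


Output: [1, 0, 3, 0, 0, 2, 3]


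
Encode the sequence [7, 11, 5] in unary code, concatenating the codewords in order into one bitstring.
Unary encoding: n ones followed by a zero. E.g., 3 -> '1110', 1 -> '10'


Encode each number as n ones followed by a terminating 0:
  7 -> 11111110 (8 bits)
  11 -> 111111111110 (12 bits)
  5 -> 111110 (6 bits)
Total length = 8 + 12 + 6 = 26 bits.

Unary([7, 11, 5]) = 11111110111111111110111110 (26 bits)


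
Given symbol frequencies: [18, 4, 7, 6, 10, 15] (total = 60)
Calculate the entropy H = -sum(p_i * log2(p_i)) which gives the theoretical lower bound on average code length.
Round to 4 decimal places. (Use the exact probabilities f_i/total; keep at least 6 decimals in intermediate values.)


Per-symbol terms -p_i * log2(p_i) with p_i = f_i/60:
  p = 18/60 = 0.300000: log2(p) = -1.736966, -p*log2(p) = 0.521090
  p = 4/60 = 0.066667: log2(p) = -3.906891, -p*log2(p) = 0.260459
  p = 7/60 = 0.116667: log2(p) = -3.099536, -p*log2(p) = 0.361612
  p = 6/60 = 0.100000: log2(p) = -3.321928, -p*log2(p) = 0.332193
  p = 10/60 = 0.166667: log2(p) = -2.584963, -p*log2(p) = 0.430827
  p = 15/60 = 0.250000: log2(p) = -2.000000, -p*log2(p) = 0.500000
H = 0.521090 + 0.260459 + 0.361612 + 0.332193 + 0.430827 + 0.500000 = 2.406181

H = 2.4062 bits/symbol


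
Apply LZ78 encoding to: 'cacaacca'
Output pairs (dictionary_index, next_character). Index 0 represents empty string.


LZ78 encoding steps:
Dictionary: {0: ''}
Step 1: w='' (idx 0), next='c' -> output (0, 'c'), add 'c' as idx 1
Step 2: w='' (idx 0), next='a' -> output (0, 'a'), add 'a' as idx 2
Step 3: w='c' (idx 1), next='a' -> output (1, 'a'), add 'ca' as idx 3
Step 4: w='a' (idx 2), next='c' -> output (2, 'c'), add 'ac' as idx 4
Step 5: w='ca' (idx 3), end of input -> output (3, '')


Encoded: [(0, 'c'), (0, 'a'), (1, 'a'), (2, 'c'), (3, '')]


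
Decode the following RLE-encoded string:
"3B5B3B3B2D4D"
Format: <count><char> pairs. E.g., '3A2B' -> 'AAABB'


Expanding each <count><char> pair:
  3B -> 'BBB'
  5B -> 'BBBBB'
  3B -> 'BBB'
  3B -> 'BBB'
  2D -> 'DD'
  4D -> 'DDDD'

Decoded = BBBBBBBBBBBBBBDDDDDD


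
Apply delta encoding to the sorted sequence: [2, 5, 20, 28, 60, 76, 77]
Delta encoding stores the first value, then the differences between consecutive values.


First value: 2
Deltas:
  5 - 2 = 3
  20 - 5 = 15
  28 - 20 = 8
  60 - 28 = 32
  76 - 60 = 16
  77 - 76 = 1


Delta encoded: [2, 3, 15, 8, 32, 16, 1]


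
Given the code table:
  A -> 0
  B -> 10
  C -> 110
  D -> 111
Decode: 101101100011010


Decoding:
10 -> B
110 -> C
110 -> C
0 -> A
0 -> A
110 -> C
10 -> B


Result: BCCAACB


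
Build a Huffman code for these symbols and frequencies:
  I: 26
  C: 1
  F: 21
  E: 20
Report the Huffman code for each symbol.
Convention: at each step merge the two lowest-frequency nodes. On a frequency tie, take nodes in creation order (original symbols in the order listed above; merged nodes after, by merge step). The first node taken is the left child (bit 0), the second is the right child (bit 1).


Huffman tree construction:
Step 1: Merge C(1) + E(20) = 21
Step 2: Merge F(21) + (C+E)(21) = 42
Step 3: Merge I(26) + (F+(C+E))(42) = 68
Read each symbol's code off the tree from the root (left child = 0, right child = 1).

Codes:
  I: 0 (length 1)
  C: 110 (length 3)
  F: 10 (length 2)
  E: 111 (length 3)
Average code length: 131/68 = 1.9265 bits/symbol


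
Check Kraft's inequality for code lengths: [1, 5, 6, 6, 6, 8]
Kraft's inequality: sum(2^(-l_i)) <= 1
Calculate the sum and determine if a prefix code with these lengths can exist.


Sum = 2^(-1) + 2^(-5) + 2^(-6) + 2^(-6) + 2^(-6) + 2^(-8)
    = 0.5 + 0.03125 + 0.015625 + 0.015625 + 0.015625 + 0.00390625
    = 149/256 = 0.58203125
Since 0.58203125 <= 1, Kraft's inequality IS satisfied.
A prefix code with these lengths CAN exist.

Kraft sum = 0.58203125. Satisfied.


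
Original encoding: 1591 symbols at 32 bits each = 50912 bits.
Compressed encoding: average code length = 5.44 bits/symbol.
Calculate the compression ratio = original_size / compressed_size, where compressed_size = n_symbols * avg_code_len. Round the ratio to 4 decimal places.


original_size = n_symbols * orig_bits = 1591 * 32 = 50912 bits
compressed_size = n_symbols * avg_code_len = 1591 * 5.44 = 8655.04 bits
ratio = original_size / compressed_size = 50912 / 8655.04 = 5.8824

Compression ratio = 5.8824


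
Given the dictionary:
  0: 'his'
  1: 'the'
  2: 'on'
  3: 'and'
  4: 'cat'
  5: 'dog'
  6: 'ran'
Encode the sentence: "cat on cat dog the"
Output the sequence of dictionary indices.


Look up each word in the dictionary:
  'cat' -> 4
  'on' -> 2
  'cat' -> 4
  'dog' -> 5
  'the' -> 1

Encoded: [4, 2, 4, 5, 1]


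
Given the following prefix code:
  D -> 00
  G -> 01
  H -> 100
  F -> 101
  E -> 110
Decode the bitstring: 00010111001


Decoding step by step:
Bits 00 -> D
Bits 01 -> G
Bits 01 -> G
Bits 110 -> E
Bits 01 -> G


Decoded message: DGGEG


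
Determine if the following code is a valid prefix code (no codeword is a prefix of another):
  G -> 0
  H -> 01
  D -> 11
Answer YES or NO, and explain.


Checking each pair (does one codeword prefix another?):
  G='0' vs H='01': prefix -- VIOLATION

NO -- this is NOT a valid prefix code. G (0) is a prefix of H (01).


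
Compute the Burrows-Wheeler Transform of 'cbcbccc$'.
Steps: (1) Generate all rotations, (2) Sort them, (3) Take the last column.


Rotations (sorted):
  0: $cbcbccc -> last char: c
  1: bcbccc$c -> last char: c
  2: bccc$cbc -> last char: c
  3: c$cbcbcc -> last char: c
  4: cbcbccc$ -> last char: $
  5: cbccc$cb -> last char: b
  6: cc$cbcbc -> last char: c
  7: ccc$cbcb -> last char: b


BWT = cccc$bcb


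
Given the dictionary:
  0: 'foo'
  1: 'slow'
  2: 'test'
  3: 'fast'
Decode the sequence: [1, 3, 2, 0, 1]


Look up each index in the dictionary:
  1 -> 'slow'
  3 -> 'fast'
  2 -> 'test'
  0 -> 'foo'
  1 -> 'slow'

Decoded: "slow fast test foo slow"


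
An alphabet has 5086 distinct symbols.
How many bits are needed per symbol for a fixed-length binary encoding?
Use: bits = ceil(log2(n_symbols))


log2(5086) = 12.3123
Bracket: 2^12 = 4096 < 5086 <= 2^13 = 8192
So ceil(log2(5086)) = 13

bits = ceil(log2(5086)) = ceil(12.3123) = 13 bits


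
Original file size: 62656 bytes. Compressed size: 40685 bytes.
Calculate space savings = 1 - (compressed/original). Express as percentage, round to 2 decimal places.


ratio = compressed/original = 40685/62656 = 0.649339
savings = 1 - ratio = 1 - 0.649339 = 0.350661
as a percentage: 0.350661 * 100 = 35.07%

Space savings = 1 - 40685/62656 = 35.07%


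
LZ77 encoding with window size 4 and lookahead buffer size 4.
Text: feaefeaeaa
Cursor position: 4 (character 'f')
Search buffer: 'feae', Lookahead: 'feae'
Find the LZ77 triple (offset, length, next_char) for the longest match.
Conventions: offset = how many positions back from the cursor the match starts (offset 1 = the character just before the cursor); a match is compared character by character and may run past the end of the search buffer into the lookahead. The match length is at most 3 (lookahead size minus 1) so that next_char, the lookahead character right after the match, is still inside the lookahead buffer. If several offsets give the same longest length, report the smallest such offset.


Try each offset into the search buffer:
  offset=1 (pos 3, char 'e'): match length 0
  offset=2 (pos 2, char 'a'): match length 0
  offset=3 (pos 1, char 'e'): match length 0
  offset=4 (pos 0, char 'f'): match length 3
Longest match has length 3 at offset 4.
next_char = character at position 4 + 3 = 7 -> 'e'

Best match: offset=4, length=3 (matching 'fea' starting at position 0)
LZ77 triple: (4, 3, 'e')


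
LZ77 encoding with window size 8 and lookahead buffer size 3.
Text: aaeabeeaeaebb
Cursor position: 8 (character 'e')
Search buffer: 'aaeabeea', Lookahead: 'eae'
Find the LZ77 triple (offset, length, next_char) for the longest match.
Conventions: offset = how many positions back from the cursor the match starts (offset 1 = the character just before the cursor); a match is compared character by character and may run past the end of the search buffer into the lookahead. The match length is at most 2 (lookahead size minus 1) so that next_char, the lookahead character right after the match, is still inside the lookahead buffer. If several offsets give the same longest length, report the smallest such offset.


Try each offset into the search buffer:
  offset=1 (pos 7, char 'a'): match length 0
  offset=2 (pos 6, char 'e'): match length 2
  offset=3 (pos 5, char 'e'): match length 1
  offset=4 (pos 4, char 'b'): match length 0
  offset=5 (pos 3, char 'a'): match length 0
  offset=6 (pos 2, char 'e'): match length 2
  offset=7 (pos 1, char 'a'): match length 0
  offset=8 (pos 0, char 'a'): match length 0
Longest match has length 2, found at offsets 2, 6; take the smallest, offset 2.
next_char = character at position 8 + 2 = 10 -> 'e'

Best match: offset=2, length=2 (matching 'ea' starting at position 6)
LZ77 triple: (2, 2, 'e')


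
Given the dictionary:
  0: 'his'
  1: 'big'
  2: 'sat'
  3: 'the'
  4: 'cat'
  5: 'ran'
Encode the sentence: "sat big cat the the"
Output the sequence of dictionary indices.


Look up each word in the dictionary:
  'sat' -> 2
  'big' -> 1
  'cat' -> 4
  'the' -> 3
  'the' -> 3

Encoded: [2, 1, 4, 3, 3]


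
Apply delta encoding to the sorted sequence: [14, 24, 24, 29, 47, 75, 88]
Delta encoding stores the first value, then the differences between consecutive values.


First value: 14
Deltas:
  24 - 14 = 10
  24 - 24 = 0
  29 - 24 = 5
  47 - 29 = 18
  75 - 47 = 28
  88 - 75 = 13


Delta encoded: [14, 10, 0, 5, 18, 28, 13]


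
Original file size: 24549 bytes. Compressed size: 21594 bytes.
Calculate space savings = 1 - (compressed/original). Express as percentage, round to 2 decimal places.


ratio = compressed/original = 21594/24549 = 0.879628
savings = 1 - ratio = 1 - 0.879628 = 0.120372
as a percentage: 0.120372 * 100 = 12.04%

Space savings = 1 - 21594/24549 = 12.04%


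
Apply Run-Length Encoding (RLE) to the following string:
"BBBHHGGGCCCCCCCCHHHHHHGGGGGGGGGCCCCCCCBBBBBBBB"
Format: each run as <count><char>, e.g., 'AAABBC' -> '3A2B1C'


Scanning runs left to right:
  i=0: run of 'B' x 3 -> '3B'
  i=3: run of 'H' x 2 -> '2H'
  i=5: run of 'G' x 3 -> '3G'
  i=8: run of 'C' x 8 -> '8C'
  i=16: run of 'H' x 6 -> '6H'
  i=22: run of 'G' x 9 -> '9G'
  i=31: run of 'C' x 7 -> '7C'
  i=38: run of 'B' x 8 -> '8B'

RLE = 3B2H3G8C6H9G7C8B


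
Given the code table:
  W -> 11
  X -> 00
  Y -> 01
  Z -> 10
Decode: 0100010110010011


Decoding:
01 -> Y
00 -> X
01 -> Y
01 -> Y
10 -> Z
01 -> Y
00 -> X
11 -> W


Result: YXYYZYXW


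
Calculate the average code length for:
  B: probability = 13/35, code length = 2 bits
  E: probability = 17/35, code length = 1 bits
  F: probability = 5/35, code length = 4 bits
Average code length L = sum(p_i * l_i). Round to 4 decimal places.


Weighted contributions p_i * l_i:
  B: (13/35) * 2 = 26/35
  E: (17/35) * 1 = 17/35
  F: (5/35) * 4 = 20/35
Sum = (26 + 17 + 20)/35 = 63/35

L = 63/35 = 1.8000 bits/symbol


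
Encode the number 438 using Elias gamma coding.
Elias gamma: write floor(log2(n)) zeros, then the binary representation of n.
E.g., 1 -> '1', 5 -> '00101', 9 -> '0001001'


num_bits = floor(log2(438)) + 1 = 9
leading_zeros = num_bits - 1 = 8
binary(438) = 110110110

Elias gamma(438) = '00000000' + '110110110' = 00000000110110110 (17 bits)


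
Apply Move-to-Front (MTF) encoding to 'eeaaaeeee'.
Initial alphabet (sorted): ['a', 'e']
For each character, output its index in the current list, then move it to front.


MTF encoding:
'e': index 1 in ['a', 'e'] -> ['e', 'a']
'e': index 0 in ['e', 'a'] -> ['e', 'a']
'a': index 1 in ['e', 'a'] -> ['a', 'e']
'a': index 0 in ['a', 'e'] -> ['a', 'e']
'a': index 0 in ['a', 'e'] -> ['a', 'e']
'e': index 1 in ['a', 'e'] -> ['e', 'a']
'e': index 0 in ['e', 'a'] -> ['e', 'a']
'e': index 0 in ['e', 'a'] -> ['e', 'a']
'e': index 0 in ['e', 'a'] -> ['e', 'a']


Output: [1, 0, 1, 0, 0, 1, 0, 0, 0]


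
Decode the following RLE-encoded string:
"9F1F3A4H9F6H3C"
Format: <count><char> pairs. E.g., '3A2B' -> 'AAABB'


Expanding each <count><char> pair:
  9F -> 'FFFFFFFFF'
  1F -> 'F'
  3A -> 'AAA'
  4H -> 'HHHH'
  9F -> 'FFFFFFFFF'
  6H -> 'HHHHHH'
  3C -> 'CCC'

Decoded = FFFFFFFFFFAAAHHHHFFFFFFFFFHHHHHHCCC


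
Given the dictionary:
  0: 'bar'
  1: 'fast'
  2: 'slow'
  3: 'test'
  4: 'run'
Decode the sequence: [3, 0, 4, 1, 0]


Look up each index in the dictionary:
  3 -> 'test'
  0 -> 'bar'
  4 -> 'run'
  1 -> 'fast'
  0 -> 'bar'

Decoded: "test bar run fast bar"


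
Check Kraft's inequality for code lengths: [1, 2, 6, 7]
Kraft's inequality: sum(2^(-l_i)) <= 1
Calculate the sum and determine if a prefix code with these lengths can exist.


Sum = 2^(-1) + 2^(-2) + 2^(-6) + 2^(-7)
    = 0.5 + 0.25 + 0.015625 + 0.0078125
    = 99/128 = 0.7734375
Since 0.7734375 <= 1, Kraft's inequality IS satisfied.
A prefix code with these lengths CAN exist.

Kraft sum = 0.7734375. Satisfied.


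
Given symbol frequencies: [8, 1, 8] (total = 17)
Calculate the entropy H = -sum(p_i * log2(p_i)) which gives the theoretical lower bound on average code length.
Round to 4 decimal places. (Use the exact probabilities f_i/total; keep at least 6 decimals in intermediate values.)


Per-symbol terms -p_i * log2(p_i) with p_i = f_i/17:
  p = 8/17 = 0.470588: log2(p) = -1.087463, -p*log2(p) = 0.511747
  p = 1/17 = 0.058824: log2(p) = -4.087463, -p*log2(p) = 0.240439
  p = 8/17 = 0.470588: log2(p) = -1.087463, -p*log2(p) = 0.511747
H = 0.511747 + 0.240439 + 0.511747 = 1.263933

H = 1.2639 bits/symbol


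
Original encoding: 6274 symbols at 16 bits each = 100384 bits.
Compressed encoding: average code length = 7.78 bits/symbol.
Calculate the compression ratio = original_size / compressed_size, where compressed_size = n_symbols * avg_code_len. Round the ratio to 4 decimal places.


original_size = n_symbols * orig_bits = 6274 * 16 = 100384 bits
compressed_size = n_symbols * avg_code_len = 6274 * 7.78 = 48811.72 bits
ratio = original_size / compressed_size = 100384 / 48811.72 = 2.0566

Compression ratio = 2.0566


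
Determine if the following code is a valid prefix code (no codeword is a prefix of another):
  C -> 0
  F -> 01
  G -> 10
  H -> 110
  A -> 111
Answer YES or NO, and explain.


Checking each pair (does one codeword prefix another?):
  C='0' vs F='01': prefix -- VIOLATION

NO -- this is NOT a valid prefix code. C (0) is a prefix of F (01).


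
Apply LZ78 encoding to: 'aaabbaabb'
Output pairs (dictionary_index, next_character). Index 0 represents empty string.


LZ78 encoding steps:
Dictionary: {0: ''}
Step 1: w='' (idx 0), next='a' -> output (0, 'a'), add 'a' as idx 1
Step 2: w='a' (idx 1), next='a' -> output (1, 'a'), add 'aa' as idx 2
Step 3: w='' (idx 0), next='b' -> output (0, 'b'), add 'b' as idx 3
Step 4: w='b' (idx 3), next='a' -> output (3, 'a'), add 'ba' as idx 4
Step 5: w='a' (idx 1), next='b' -> output (1, 'b'), add 'ab' as idx 5
Step 6: w='b' (idx 3), end of input -> output (3, '')


Encoded: [(0, 'a'), (1, 'a'), (0, 'b'), (3, 'a'), (1, 'b'), (3, '')]


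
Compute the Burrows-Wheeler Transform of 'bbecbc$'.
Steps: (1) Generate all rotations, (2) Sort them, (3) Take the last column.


Rotations (sorted):
  0: $bbecbc -> last char: c
  1: bbecbc$ -> last char: $
  2: bc$bbec -> last char: c
  3: becbc$b -> last char: b
  4: c$bbecb -> last char: b
  5: cbc$bbe -> last char: e
  6: ecbc$bb -> last char: b


BWT = c$cbbeb


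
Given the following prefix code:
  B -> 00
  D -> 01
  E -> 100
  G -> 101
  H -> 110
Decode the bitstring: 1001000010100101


Decoding step by step:
Bits 100 -> E
Bits 100 -> E
Bits 00 -> B
Bits 101 -> G
Bits 00 -> B
Bits 101 -> G


Decoded message: EEBGBG


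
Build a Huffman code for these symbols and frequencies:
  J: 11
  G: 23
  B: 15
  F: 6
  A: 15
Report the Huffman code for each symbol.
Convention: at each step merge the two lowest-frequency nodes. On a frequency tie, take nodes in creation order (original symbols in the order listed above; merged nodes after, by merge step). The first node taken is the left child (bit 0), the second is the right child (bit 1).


Huffman tree construction:
Step 1: Merge F(6) + J(11) = 17
Step 2: Merge B(15) + A(15) = 30
Step 3: Merge (F+J)(17) + G(23) = 40
Step 4: Merge (B+A)(30) + ((F+J)+G)(40) = 70
Read each symbol's code off the tree from the root (left child = 0, right child = 1).

Codes:
  J: 101 (length 3)
  G: 11 (length 2)
  B: 00 (length 2)
  F: 100 (length 3)
  A: 01 (length 2)
Average code length: 157/70 = 2.2429 bits/symbol


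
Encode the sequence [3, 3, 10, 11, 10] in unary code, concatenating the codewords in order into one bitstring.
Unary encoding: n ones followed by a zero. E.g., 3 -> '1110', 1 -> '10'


Encode each number as n ones followed by a terminating 0:
  3 -> 1110 (4 bits)
  3 -> 1110 (4 bits)
  10 -> 11111111110 (11 bits)
  11 -> 111111111110 (12 bits)
  10 -> 11111111110 (11 bits)
Total length = 4 + 4 + 11 + 12 + 11 = 42 bits.

Unary([3, 3, 10, 11, 10]) = 111011101111111111011111111111011111111110 (42 bits)


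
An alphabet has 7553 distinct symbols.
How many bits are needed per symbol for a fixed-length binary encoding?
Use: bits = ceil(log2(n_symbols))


log2(7553) = 12.8828
Bracket: 2^12 = 4096 < 7553 <= 2^13 = 8192
So ceil(log2(7553)) = 13

bits = ceil(log2(7553)) = ceil(12.8828) = 13 bits


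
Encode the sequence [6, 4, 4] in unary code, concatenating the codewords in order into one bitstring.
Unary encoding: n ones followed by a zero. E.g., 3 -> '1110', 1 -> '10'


Encode each number as n ones followed by a terminating 0:
  6 -> 1111110 (7 bits)
  4 -> 11110 (5 bits)
  4 -> 11110 (5 bits)
Total length = 7 + 5 + 5 = 17 bits.

Unary([6, 4, 4]) = 11111101111011110 (17 bits)


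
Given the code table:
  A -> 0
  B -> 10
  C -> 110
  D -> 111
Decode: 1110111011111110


Decoding:
111 -> D
0 -> A
111 -> D
0 -> A
111 -> D
111 -> D
10 -> B


Result: DADADDB


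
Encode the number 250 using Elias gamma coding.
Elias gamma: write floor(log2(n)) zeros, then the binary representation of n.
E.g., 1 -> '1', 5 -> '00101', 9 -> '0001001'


num_bits = floor(log2(250)) + 1 = 8
leading_zeros = num_bits - 1 = 7
binary(250) = 11111010

Elias gamma(250) = '0000000' + '11111010' = 000000011111010 (15 bits)


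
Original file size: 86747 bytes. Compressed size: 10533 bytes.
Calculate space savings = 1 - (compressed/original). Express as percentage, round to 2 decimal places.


ratio = compressed/original = 10533/86747 = 0.121422
savings = 1 - ratio = 1 - 0.121422 = 0.878578
as a percentage: 0.878578 * 100 = 87.86%

Space savings = 1 - 10533/86747 = 87.86%


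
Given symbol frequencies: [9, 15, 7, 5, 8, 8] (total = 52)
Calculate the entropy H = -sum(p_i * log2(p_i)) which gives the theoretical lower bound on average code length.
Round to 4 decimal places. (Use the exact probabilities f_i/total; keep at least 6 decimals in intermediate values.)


Per-symbol terms -p_i * log2(p_i) with p_i = f_i/52:
  p = 9/52 = 0.173077: log2(p) = -2.530515, -p*log2(p) = 0.437974
  p = 15/52 = 0.288462: log2(p) = -1.793549, -p*log2(p) = 0.517370
  p = 7/52 = 0.134615: log2(p) = -2.893085, -p*log2(p) = 0.389454
  p = 5/52 = 0.096154: log2(p) = -3.378512, -p*log2(p) = 0.324857
  p = 8/52 = 0.153846: log2(p) = -2.700440, -p*log2(p) = 0.415452
  p = 8/52 = 0.153846: log2(p) = -2.700440, -p*log2(p) = 0.415452
H = 0.437974 + 0.517370 + 0.389454 + 0.324857 + 0.415452 + 0.415452 = 2.500559

H = 2.5006 bits/symbol


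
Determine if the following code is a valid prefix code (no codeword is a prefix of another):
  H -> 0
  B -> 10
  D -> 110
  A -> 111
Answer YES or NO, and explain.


Checking each pair (does one codeword prefix another?):
  H='0' vs B='10': no prefix
  H='0' vs D='110': no prefix
  H='0' vs A='111': no prefix
  B='10' vs H='0': no prefix
  B='10' vs D='110': no prefix
  B='10' vs A='111': no prefix
  D='110' vs H='0': no prefix
  D='110' vs B='10': no prefix
  D='110' vs A='111': no prefix
  A='111' vs H='0': no prefix
  A='111' vs B='10': no prefix
  A='111' vs D='110': no prefix
No violation found over all pairs.

YES -- this is a valid prefix code. No codeword is a prefix of any other codeword.
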